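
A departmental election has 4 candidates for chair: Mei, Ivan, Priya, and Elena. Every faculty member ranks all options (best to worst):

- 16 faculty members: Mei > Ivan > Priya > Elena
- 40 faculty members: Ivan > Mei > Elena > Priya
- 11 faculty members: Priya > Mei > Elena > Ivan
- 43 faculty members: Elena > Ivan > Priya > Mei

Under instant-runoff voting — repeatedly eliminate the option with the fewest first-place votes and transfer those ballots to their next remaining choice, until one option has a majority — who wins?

Ivan

Round 1: Mei 16, Ivan 40, Priya 11, Elena 43. Eliminate Priya.
Round 2: Mei 27, Ivan 40, Elena 43. Eliminate Mei.
Round 3: Ivan 56, Elena 54. Ivan has a majority.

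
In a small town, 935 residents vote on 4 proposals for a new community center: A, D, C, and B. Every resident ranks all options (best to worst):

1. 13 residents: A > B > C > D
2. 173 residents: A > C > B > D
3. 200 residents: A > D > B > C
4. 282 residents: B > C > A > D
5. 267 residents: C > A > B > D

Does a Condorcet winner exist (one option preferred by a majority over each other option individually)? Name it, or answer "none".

Checking pairwise contests:
C beats A 549–386.
A beats D 935–0.
B beats C 495–440.
A beats B 653–282.
Every option loses at least one head-to-head, so there is no Condorcet winner.

none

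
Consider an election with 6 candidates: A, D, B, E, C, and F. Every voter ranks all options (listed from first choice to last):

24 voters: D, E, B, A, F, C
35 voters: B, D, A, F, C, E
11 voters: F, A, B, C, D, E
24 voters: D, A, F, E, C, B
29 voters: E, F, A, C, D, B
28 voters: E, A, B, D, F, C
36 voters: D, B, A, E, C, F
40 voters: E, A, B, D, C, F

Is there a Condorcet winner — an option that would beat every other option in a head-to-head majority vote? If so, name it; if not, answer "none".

none

Checking pairwise contests:
D beats A 119–108.
B beats D 114–113.
A beats B 132–95.
D beats E 130–97.
A beats C 227–0.
A beats F 187–40.
Every option loses at least one head-to-head, so there is no Condorcet winner.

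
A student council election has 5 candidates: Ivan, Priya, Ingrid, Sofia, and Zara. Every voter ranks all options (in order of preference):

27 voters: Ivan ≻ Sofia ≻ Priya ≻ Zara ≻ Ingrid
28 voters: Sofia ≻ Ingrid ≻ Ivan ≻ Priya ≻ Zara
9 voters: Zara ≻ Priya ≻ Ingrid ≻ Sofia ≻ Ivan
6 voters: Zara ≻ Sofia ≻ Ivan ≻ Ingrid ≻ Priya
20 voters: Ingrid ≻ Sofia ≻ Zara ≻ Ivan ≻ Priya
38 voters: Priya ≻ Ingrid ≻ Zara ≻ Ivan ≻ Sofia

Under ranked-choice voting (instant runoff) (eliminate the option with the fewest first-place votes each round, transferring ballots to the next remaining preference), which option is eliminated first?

Zara

Round 1: Ivan 27, Priya 38, Ingrid 20, Sofia 28, Zara 15. Eliminate Zara.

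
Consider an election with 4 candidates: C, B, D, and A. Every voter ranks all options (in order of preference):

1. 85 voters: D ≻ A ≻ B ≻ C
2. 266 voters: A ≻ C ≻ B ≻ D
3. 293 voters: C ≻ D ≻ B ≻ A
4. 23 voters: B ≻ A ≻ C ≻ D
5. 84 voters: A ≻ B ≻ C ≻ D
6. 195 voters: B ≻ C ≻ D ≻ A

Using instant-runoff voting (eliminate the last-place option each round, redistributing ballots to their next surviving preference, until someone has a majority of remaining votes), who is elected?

Round 1: C 293, B 218, D 85, A 350. Eliminate D.
Round 2: C 293, B 218, A 435. Eliminate B.
Round 3: C 488, A 458. C has a majority.

C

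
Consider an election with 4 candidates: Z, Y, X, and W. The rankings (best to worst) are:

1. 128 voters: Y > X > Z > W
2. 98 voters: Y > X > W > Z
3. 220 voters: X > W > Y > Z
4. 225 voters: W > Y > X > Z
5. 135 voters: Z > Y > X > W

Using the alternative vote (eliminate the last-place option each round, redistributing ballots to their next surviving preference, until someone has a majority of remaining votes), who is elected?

Round 1: Z 135, Y 226, X 220, W 225. Eliminate Z.
Round 2: Y 361, X 220, W 225. Eliminate X.
Round 3: Y 361, W 445. W has a majority.

W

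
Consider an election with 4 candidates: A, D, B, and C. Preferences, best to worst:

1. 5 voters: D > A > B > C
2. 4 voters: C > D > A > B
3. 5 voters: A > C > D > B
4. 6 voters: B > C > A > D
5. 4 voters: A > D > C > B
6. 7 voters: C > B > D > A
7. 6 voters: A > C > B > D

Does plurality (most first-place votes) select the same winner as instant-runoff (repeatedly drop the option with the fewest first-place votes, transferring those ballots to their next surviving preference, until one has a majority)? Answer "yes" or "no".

Plurality — first-place votes: A 15, D 5, B 6, C 11. Winner: A.
Instant-runoff — R1 A 15, D 5, B 6, C 11 (D out); R2 A 20, B 6, C 11 (A winner). Winner: A.
The two methods agree.

yes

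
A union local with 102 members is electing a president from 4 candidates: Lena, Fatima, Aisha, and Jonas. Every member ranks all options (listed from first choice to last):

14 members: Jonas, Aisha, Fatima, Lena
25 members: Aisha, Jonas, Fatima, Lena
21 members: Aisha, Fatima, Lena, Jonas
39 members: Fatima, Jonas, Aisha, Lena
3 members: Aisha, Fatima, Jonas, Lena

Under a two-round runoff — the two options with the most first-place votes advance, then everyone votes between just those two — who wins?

Round 1 first-place votes: Lena 0, Fatima 39, Aisha 49, Jonas 14.
Aisha and Fatima advance.
Runoff: Aisha is preferred to Fatima by 63 voters; Fatima by 39.
Aisha wins the runoff.

Aisha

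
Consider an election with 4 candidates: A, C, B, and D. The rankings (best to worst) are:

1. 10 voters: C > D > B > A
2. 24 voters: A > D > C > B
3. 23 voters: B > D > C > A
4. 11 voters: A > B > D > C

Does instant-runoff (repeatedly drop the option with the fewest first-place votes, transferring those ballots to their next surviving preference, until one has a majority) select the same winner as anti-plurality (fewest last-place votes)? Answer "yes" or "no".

no

Instant-runoff — R1 A 35, C 10, B 23, D 0 (A winner). Winner: A.
Anti-plurality — last-place votes: A 33, C 11, B 24, D 0. Winner: D.
The two methods disagree.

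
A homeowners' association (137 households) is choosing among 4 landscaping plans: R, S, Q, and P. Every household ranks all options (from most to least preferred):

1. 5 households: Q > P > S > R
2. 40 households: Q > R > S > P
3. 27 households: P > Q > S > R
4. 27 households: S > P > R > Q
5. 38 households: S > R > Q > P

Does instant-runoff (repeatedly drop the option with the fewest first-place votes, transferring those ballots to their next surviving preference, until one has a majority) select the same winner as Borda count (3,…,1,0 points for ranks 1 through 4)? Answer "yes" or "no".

Instant-runoff — R1 R 0, S 65, Q 45, P 27 (R out); R2 S 65, Q 45, P 27 (P out); R3 S 65, Q 72 (Q winner). Winner: Q.
Borda — scores: R 183, S 267, Q 227, P 145. Winner: S.
The two methods disagree.

no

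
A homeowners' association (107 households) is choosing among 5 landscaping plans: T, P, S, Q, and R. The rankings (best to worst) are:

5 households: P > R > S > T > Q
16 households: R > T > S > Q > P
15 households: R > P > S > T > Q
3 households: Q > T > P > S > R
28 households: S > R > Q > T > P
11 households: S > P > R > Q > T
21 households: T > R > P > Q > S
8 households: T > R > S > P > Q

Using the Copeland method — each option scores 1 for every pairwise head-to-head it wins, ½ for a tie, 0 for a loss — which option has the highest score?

T: beats P and Q; loses to S and R → score 2.
P: beats Q; loses to T, S, and R → score 1.
S: beats T, P, and Q; loses to R → score 3.
Q: loses to T, P, S, and R → score 0.
R: beats T, P, S, and Q → score 4.
R has the best pairwise record.

R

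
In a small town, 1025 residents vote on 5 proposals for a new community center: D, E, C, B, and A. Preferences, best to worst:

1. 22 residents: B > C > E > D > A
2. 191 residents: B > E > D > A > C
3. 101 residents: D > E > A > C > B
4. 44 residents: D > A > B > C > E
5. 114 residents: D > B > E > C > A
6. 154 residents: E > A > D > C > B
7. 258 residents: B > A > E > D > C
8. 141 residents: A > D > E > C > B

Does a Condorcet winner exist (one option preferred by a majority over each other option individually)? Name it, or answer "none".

Checking pairwise contests:
E beats D 625–400.
B beats E 629–396.
D beats C 1003–22.
D beats B 554–471.
E beats A 582–443.
Every option loses at least one head-to-head, so there is no Condorcet winner.

none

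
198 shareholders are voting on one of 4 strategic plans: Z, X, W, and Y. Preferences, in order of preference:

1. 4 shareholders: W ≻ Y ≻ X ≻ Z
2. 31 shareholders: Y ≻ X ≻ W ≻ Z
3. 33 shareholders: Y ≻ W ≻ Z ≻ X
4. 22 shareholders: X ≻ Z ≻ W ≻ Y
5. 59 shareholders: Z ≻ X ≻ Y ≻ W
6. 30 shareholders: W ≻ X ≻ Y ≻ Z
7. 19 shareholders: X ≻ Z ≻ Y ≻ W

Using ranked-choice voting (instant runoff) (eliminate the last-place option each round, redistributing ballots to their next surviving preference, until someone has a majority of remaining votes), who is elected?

Round 1: Z 59, X 41, W 34, Y 64. Eliminate W.
Round 2: Z 59, X 71, Y 68. Eliminate Z.
Round 3: X 130, Y 68. X has a majority.

X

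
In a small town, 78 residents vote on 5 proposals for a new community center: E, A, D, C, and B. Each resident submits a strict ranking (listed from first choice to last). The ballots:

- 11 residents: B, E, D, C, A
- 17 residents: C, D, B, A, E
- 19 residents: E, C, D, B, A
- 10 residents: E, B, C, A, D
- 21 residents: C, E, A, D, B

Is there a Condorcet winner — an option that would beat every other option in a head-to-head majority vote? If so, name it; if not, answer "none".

E vs A: 61–17 for E.
E vs D: 61–17 for E.
E vs C: 40–38 for E.
E vs B: 50–28 for E.
E beats every other option head-to-head.

E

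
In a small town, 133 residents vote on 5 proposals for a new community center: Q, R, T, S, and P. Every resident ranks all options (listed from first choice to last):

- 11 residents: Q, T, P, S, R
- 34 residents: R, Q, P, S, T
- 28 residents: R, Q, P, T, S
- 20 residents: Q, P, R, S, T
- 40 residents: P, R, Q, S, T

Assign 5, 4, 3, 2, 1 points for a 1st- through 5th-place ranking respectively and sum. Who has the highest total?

R

Q: 11·5 + 34·4 + 28·4 + 20·5 + 40·3 = 523
R: 11·1 + 34·5 + 28·5 + 20·3 + 40·4 = 541
T: 11·4 + 34·1 + 28·2 + 20·1 + 40·1 = 194
S: 11·2 + 34·2 + 28·1 + 20·2 + 40·2 = 238
P: 11·3 + 34·3 + 28·3 + 20·4 + 40·5 = 499
R has the highest Borda score (541).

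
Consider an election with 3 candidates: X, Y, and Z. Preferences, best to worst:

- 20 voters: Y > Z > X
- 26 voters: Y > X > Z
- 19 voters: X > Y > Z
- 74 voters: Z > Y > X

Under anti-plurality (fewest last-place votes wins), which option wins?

Y

Last-place votes: X 94, Y 0, Z 45.
Y is ranked last by the fewest voters, so Y wins.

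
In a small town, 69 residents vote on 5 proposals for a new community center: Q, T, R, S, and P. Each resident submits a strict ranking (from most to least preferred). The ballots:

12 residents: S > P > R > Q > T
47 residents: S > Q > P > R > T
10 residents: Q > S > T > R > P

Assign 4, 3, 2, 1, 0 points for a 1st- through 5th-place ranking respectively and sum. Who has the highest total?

Q: 12·1 + 47·3 + 10·4 = 193
T: 12·0 + 47·0 + 10·2 = 20
R: 12·2 + 47·1 + 10·1 = 81
S: 12·4 + 47·4 + 10·3 = 266
P: 12·3 + 47·2 + 10·0 = 130
S has the highest Borda score (266).

S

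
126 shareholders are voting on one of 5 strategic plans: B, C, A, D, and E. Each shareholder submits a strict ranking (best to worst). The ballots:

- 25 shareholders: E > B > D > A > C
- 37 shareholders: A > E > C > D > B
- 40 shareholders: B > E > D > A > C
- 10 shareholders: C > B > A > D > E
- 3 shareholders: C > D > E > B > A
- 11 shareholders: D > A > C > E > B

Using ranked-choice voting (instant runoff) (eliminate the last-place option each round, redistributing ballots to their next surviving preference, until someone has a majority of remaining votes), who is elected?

Round 1: B 40, C 13, A 37, D 11, E 25. Eliminate D.
Round 2: B 40, C 13, A 48, E 25. Eliminate C.
Round 3: B 50, A 48, E 28. Eliminate E.
Round 4: B 78, A 48. B has a majority.

B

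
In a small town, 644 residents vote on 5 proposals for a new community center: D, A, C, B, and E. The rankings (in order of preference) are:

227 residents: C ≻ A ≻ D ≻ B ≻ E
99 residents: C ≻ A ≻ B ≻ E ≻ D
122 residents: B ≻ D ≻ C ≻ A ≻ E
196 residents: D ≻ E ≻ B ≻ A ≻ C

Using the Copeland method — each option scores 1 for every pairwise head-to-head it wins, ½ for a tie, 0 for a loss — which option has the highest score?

C

D: beats B and E; loses to A and C → score 2.
A: beats D, B, and E; loses to C → score 3.
C: beats D, A, B, and E → score 4.
B: beats E; loses to D, A, and C → score 1.
E: loses to D, A, C, and B → score 0.
C has the best pairwise record.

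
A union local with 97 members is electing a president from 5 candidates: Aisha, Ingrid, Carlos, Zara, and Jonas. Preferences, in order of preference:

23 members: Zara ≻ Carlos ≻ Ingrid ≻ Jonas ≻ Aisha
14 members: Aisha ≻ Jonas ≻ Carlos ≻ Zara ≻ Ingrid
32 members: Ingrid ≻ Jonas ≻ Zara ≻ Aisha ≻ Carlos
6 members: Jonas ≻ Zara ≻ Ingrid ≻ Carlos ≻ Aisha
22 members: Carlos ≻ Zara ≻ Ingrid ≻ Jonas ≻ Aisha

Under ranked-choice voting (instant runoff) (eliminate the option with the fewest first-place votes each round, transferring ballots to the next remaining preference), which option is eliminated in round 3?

Round 1: Aisha 14, Ingrid 32, Carlos 22, Zara 23, Jonas 6. Eliminate Jonas.
Round 2: Aisha 14, Ingrid 32, Carlos 22, Zara 29. Eliminate Aisha.
Round 3: Ingrid 32, Carlos 36, Zara 29. Eliminate Zara.

Zara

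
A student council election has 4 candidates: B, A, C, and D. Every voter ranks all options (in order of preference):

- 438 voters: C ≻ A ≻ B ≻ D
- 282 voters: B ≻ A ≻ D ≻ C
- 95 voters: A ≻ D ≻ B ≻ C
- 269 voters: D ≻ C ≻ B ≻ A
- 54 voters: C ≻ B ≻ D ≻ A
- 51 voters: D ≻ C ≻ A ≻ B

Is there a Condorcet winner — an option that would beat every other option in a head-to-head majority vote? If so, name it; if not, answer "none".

none

Checking pairwise contests:
C beats B 812–377.
B beats A 605–584.
D beats C 697–492.
B beats D 774–415.
Every option loses at least one head-to-head, so there is no Condorcet winner.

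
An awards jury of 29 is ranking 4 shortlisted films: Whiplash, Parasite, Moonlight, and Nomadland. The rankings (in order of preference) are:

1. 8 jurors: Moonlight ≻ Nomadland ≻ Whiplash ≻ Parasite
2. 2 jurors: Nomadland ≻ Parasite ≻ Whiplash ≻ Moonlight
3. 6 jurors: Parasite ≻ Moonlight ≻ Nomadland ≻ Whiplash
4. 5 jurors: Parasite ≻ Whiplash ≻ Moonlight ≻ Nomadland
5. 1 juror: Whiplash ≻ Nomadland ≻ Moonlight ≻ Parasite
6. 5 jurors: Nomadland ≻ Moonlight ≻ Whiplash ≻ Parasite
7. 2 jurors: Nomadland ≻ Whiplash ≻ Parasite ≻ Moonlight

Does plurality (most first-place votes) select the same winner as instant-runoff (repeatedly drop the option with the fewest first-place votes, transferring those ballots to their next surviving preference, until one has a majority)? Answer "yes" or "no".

Plurality — first-place votes: Whiplash 1, Parasite 11, Moonlight 8, Nomadland 9. Winner: Parasite.
Instant-runoff — R1 Whiplash 1, Parasite 11, Moonlight 8, Nomadland 9 (Whiplash out); R2 Parasite 11, Moonlight 8, Nomadland 10 (Moonlight out); R3 Parasite 11, Nomadland 18 (Nomadland winner). Winner: Nomadland.
The two methods disagree.

no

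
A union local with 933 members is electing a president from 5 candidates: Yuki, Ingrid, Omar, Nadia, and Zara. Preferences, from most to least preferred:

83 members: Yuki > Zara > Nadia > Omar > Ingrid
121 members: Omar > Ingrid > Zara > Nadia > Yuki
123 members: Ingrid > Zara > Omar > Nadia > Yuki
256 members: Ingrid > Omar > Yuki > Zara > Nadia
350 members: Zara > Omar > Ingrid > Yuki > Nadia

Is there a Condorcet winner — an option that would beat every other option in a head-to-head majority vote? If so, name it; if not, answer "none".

none

Checking pairwise contests:
Ingrid beats Yuki 850–83.
Omar beats Ingrid 554–379.
Zara beats Omar 556–377.
Yuki beats Nadia 689–244.
Ingrid beats Zara 500–433.
Every option loses at least one head-to-head, so there is no Condorcet winner.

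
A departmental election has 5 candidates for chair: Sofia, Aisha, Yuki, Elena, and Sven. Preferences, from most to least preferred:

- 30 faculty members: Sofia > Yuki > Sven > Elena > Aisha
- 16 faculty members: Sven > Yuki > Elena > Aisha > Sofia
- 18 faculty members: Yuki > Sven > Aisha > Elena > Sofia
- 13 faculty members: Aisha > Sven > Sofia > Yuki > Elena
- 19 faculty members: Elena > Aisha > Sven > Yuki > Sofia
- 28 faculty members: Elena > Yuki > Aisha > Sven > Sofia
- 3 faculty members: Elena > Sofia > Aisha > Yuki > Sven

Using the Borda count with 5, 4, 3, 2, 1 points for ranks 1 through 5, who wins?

Sofia: 30·5 + 16·1 + 18·1 + 13·3 + 19·1 + 28·1 + 3·4 = 282
Aisha: 30·1 + 16·2 + 18·3 + 13·5 + 19·4 + 28·3 + 3·3 = 350
Yuki: 30·4 + 16·4 + 18·5 + 13·2 + 19·2 + 28·4 + 3·2 = 456
Elena: 30·2 + 16·3 + 18·2 + 13·1 + 19·5 + 28·5 + 3·5 = 407
Sven: 30·3 + 16·5 + 18·4 + 13·4 + 19·3 + 28·2 + 3·1 = 410
Yuki has the highest Borda score (456).

Yuki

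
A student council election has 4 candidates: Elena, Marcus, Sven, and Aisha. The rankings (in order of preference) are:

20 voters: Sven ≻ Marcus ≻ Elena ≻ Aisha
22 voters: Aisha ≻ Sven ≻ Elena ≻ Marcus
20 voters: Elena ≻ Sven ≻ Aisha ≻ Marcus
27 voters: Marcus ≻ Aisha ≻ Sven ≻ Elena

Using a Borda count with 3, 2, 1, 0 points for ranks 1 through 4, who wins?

Elena: 20·1 + 22·1 + 20·3 + 27·0 = 102
Marcus: 20·2 + 22·0 + 20·0 + 27·3 = 121
Sven: 20·3 + 22·2 + 20·2 + 27·1 = 171
Aisha: 20·0 + 22·3 + 20·1 + 27·2 = 140
Sven has the highest Borda score (171).

Sven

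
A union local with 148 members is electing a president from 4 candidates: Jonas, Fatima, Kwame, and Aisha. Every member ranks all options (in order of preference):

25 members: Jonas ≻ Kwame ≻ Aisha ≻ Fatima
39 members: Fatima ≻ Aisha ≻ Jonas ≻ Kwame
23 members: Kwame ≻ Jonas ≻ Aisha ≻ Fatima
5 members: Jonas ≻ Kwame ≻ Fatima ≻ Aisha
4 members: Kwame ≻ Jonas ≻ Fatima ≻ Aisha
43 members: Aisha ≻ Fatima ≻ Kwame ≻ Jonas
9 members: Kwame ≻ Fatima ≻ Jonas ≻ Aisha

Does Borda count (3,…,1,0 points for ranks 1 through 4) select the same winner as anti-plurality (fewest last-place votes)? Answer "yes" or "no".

yes

Borda — scores: Jonas 192, Fatima 230, Kwame 211, Aisha 255. Winner: Aisha.
Anti-plurality — last-place votes: Jonas 43, Fatima 48, Kwame 39, Aisha 18. Winner: Aisha.
The two methods agree.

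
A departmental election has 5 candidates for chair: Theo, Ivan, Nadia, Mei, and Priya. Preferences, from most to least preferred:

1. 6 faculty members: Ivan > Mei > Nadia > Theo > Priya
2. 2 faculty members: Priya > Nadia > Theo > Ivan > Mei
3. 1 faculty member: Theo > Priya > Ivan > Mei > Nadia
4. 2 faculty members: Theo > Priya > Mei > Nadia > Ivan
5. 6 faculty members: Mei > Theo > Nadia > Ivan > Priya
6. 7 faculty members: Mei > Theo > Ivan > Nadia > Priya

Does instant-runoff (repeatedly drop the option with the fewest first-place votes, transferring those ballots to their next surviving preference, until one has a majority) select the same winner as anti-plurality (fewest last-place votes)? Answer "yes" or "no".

no

Instant-runoff — R1 Theo 3, Ivan 6, Nadia 0, Mei 13, Priya 2 (Mei winner). Winner: Mei.
Anti-plurality — last-place votes: Theo 0, Ivan 2, Nadia 1, Mei 2, Priya 19. Winner: Theo.
The two methods disagree.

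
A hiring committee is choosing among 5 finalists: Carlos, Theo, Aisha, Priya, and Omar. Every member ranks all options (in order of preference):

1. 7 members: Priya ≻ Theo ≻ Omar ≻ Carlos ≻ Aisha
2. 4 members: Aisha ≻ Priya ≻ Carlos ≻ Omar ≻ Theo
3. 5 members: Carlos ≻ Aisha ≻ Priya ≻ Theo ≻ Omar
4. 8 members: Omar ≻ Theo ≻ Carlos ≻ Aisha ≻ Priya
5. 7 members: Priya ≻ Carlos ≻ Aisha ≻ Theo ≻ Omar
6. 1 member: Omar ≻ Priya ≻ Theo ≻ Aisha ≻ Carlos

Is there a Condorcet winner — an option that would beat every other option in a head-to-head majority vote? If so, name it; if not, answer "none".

none

Checking pairwise contests:
Priya beats Carlos 19–13.
Priya beats Theo 24–8.
Carlos beats Aisha 27–5.
Aisha beats Priya 17–15.
Theo beats Omar 19–13.
Every option loses at least one head-to-head, so there is no Condorcet winner.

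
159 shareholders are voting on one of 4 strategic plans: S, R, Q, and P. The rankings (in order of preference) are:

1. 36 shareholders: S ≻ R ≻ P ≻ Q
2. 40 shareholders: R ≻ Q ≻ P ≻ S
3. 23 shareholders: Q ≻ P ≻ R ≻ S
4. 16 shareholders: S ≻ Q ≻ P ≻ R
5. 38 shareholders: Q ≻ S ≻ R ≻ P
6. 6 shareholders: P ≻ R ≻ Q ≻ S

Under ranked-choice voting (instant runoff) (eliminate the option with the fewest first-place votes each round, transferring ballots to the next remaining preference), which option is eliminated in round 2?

R

Round 1: S 52, R 40, Q 61, P 6. Eliminate P.
Round 2: S 52, R 46, Q 61. Eliminate R.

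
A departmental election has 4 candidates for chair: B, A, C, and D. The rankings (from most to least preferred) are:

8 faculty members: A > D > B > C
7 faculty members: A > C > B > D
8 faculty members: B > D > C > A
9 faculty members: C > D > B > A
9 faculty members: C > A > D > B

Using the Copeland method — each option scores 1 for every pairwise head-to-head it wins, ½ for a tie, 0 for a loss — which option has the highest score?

B: loses to A, C, and D → score 0.
A: beats B and D; loses to C → score 2.
C: beats B, A, and D → score 3.
D: beats B; loses to A and C → score 1.
C has the best pairwise record.

C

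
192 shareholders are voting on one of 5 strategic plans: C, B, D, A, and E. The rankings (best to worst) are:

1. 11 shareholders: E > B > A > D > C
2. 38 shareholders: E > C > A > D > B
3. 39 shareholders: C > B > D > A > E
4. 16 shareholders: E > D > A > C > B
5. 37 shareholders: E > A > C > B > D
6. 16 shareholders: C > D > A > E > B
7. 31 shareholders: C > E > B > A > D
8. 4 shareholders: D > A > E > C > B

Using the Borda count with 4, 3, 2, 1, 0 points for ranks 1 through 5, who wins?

C

C: 11·0 + 38·3 + 39·4 + 16·1 + 37·2 + 16·4 + 31·4 + 4·1 = 552
B: 11·3 + 38·0 + 39·3 + 16·0 + 37·1 + 16·0 + 31·2 + 4·0 = 249
D: 11·1 + 38·1 + 39·2 + 16·3 + 37·0 + 16·3 + 31·0 + 4·4 = 239
A: 11·2 + 38·2 + 39·1 + 16·2 + 37·3 + 16·2 + 31·1 + 4·3 = 355
E: 11·4 + 38·4 + 39·0 + 16·4 + 37·4 + 16·1 + 31·3 + 4·2 = 525
C has the highest Borda score (552).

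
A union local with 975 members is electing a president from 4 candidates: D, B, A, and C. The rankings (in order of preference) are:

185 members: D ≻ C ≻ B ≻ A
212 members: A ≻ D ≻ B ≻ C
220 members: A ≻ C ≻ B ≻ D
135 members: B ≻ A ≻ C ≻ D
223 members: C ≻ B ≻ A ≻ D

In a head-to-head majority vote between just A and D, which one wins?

A

Voters preferring A to D: 790; preferring D to A: 185.
A wins the head-to-head.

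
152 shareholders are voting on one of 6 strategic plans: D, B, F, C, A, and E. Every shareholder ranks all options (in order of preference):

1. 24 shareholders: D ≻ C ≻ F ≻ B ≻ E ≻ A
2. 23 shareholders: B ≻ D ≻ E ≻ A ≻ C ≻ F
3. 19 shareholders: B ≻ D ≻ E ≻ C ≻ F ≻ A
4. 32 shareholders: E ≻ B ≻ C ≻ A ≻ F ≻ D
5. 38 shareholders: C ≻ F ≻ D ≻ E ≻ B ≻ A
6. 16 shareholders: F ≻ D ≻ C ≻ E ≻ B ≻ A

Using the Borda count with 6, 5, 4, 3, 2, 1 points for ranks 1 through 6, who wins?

D: 24·6 + 23·5 + 19·5 + 32·1 + 38·4 + 16·5 = 618
B: 24·3 + 23·6 + 19·6 + 32·5 + 38·2 + 16·2 = 592
F: 24·4 + 23·1 + 19·2 + 32·2 + 38·5 + 16·6 = 507
C: 24·5 + 23·2 + 19·3 + 32·4 + 38·6 + 16·4 = 643
A: 24·1 + 23·3 + 19·1 + 32·3 + 38·1 + 16·1 = 262
E: 24·2 + 23·4 + 19·4 + 32·6 + 38·3 + 16·3 = 570
C has the highest Borda score (643).

C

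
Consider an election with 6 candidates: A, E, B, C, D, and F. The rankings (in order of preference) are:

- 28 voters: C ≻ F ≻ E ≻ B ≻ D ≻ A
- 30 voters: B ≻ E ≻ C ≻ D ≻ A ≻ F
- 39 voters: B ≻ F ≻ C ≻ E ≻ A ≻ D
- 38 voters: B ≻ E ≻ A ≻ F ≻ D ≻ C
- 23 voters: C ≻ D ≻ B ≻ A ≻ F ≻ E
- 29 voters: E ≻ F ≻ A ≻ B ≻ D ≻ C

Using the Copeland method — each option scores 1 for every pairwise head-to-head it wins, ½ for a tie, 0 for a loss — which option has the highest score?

B

A: beats D; loses to E, B, C, and F → score 1.
E: beats A, C, D, and F; loses to B → score 4.
B: beats A, E, C, D, and F → score 5.
C: beats A and D; loses to E, B, and F → score 2.
D: loses to A, E, B, C, and F → score 0.
F: beats A, C, and D; loses to E and B → score 3.
B has the best pairwise record.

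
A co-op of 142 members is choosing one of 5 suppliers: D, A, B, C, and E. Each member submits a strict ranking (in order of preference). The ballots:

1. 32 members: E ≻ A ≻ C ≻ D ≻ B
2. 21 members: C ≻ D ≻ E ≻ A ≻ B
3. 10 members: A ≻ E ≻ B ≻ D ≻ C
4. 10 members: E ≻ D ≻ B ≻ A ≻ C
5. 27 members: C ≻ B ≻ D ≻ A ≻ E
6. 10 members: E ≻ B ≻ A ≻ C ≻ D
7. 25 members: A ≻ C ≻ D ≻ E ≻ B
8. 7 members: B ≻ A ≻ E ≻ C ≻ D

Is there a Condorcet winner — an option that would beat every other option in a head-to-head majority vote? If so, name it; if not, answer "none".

Checking pairwise contests:
A beats D 84–58.
E beats A 73–69.
D beats B 88–54.
A beats C 94–48.
D beats E 73–69.
Every option loses at least one head-to-head, so there is no Condorcet winner.

none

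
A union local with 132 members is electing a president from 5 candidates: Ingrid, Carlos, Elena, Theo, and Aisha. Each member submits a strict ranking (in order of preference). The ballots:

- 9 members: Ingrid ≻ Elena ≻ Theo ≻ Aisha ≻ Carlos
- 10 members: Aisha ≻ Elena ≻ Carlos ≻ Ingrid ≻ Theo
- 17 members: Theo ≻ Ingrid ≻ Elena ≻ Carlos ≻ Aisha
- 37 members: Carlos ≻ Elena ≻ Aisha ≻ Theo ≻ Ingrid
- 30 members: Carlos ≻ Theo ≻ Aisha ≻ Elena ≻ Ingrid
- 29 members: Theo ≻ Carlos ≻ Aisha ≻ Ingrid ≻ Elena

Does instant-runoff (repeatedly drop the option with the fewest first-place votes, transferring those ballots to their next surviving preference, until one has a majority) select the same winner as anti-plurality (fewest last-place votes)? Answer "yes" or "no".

Instant-runoff — R1 Ingrid 9, Carlos 67, Elena 0, Theo 46, Aisha 10 (Carlos winner). Winner: Carlos.
Anti-plurality — last-place votes: Ingrid 67, Carlos 9, Elena 29, Theo 10, Aisha 17. Winner: Carlos.
The two methods agree.

yes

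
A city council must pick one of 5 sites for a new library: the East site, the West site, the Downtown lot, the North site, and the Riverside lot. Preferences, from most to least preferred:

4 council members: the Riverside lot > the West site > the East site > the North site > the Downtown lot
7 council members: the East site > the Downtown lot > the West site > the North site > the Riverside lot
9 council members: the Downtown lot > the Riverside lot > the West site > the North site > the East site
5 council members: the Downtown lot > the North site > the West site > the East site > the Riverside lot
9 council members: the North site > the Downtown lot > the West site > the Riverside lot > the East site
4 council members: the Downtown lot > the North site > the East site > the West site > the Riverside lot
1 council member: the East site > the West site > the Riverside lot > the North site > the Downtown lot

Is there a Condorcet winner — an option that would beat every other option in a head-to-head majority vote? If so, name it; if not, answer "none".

the Downtown lot vs the East site: 27–12 for the Downtown lot.
the Downtown lot vs the West site: 34–5 for the Downtown lot.
the Downtown lot vs the North site: 25–14 for the Downtown lot.
the Downtown lot vs the Riverside lot: 34–5 for the Downtown lot.
the Downtown lot beats every other option head-to-head.

the Downtown lot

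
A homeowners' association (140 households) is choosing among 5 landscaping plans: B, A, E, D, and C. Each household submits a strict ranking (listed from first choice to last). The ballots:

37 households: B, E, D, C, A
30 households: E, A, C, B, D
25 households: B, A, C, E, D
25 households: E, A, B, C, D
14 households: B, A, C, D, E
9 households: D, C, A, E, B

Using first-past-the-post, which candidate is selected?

First-place votes: B 76, A 0, E 55, D 9, C 0.
B has the most first-place votes.

B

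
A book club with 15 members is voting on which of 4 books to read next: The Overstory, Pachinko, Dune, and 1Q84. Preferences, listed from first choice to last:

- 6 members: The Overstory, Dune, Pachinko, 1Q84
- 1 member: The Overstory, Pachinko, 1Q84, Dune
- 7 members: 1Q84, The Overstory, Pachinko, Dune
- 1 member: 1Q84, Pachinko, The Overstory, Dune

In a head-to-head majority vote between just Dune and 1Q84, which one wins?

Voters preferring Dune to 1Q84: 6; preferring 1Q84 to Dune: 9.
1Q84 wins the head-to-head.

1Q84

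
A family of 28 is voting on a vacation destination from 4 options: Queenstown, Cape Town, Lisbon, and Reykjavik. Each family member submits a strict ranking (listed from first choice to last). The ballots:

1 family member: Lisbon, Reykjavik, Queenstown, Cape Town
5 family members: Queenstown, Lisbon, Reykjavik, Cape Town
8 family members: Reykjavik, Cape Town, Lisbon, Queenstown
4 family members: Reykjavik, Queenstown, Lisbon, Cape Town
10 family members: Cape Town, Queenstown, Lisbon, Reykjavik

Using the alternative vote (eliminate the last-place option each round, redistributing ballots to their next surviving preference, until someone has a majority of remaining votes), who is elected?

Round 1: Queenstown 5, Cape Town 10, Lisbon 1, Reykjavik 12. Eliminate Lisbon.
Round 2: Queenstown 5, Cape Town 10, Reykjavik 13. Eliminate Queenstown.
Round 3: Cape Town 10, Reykjavik 18. Reykjavik has a majority.

Reykjavik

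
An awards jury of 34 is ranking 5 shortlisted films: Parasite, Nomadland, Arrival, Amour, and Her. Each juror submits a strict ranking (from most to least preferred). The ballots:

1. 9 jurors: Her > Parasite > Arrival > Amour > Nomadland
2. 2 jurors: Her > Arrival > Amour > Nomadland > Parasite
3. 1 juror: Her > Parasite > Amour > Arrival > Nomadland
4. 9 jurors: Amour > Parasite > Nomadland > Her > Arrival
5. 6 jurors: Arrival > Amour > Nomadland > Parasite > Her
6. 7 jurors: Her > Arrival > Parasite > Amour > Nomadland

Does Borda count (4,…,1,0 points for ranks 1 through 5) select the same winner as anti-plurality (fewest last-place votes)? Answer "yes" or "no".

Borda — scores: Parasite 77, Nomadland 32, Arrival 70, Amour 76, Her 85. Winner: Her.
Anti-plurality — last-place votes: Parasite 2, Nomadland 17, Arrival 9, Amour 0, Her 6. Winner: Amour.
The two methods disagree.

no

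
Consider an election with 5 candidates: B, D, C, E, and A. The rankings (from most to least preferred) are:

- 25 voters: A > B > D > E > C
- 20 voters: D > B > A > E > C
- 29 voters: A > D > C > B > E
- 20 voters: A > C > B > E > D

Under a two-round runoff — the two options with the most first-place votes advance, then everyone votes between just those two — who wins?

A

Round 1 first-place votes: B 0, D 20, C 0, E 0, A 74.
A and D advance.
Runoff: A is preferred to D by 74 voters; D by 20.
A wins the runoff.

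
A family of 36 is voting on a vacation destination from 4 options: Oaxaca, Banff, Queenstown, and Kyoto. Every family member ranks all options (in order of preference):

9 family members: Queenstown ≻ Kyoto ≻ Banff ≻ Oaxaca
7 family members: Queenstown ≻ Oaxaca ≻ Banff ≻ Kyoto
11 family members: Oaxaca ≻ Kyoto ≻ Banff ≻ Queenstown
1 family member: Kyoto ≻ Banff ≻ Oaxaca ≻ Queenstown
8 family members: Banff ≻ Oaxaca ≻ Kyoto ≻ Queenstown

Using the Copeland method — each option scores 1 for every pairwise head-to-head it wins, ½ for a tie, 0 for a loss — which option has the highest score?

Oaxaca: beats Queenstown and Kyoto; ties Banff → score 2.5.
Banff: beats Queenstown; ties Oaxaca; loses to Kyoto → score 1.5.
Queenstown: loses to Oaxaca, Banff, and Kyoto → score 0.
Kyoto: beats Banff and Queenstown; loses to Oaxaca → score 2.
Oaxaca has the best pairwise record.

Oaxaca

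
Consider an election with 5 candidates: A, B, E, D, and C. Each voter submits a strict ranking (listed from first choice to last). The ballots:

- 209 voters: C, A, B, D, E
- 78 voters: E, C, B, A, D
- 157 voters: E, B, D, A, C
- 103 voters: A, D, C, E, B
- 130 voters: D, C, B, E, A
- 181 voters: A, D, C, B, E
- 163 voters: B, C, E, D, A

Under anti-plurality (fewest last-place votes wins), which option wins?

D

Last-place votes: A 293, B 103, E 390, D 78, C 157.
D is ranked last by the fewest voters, so D wins.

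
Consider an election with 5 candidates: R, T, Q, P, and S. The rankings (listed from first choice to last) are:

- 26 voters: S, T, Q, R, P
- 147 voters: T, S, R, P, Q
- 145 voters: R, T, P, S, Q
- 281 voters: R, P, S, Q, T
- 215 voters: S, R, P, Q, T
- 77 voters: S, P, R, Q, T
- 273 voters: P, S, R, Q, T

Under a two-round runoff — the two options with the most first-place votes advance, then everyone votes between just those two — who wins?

Round 1 first-place votes: R 426, T 147, Q 0, P 273, S 318.
R and S advance.
Runoff: R is preferred to S by 426 voters; S by 738.
S wins the runoff.

S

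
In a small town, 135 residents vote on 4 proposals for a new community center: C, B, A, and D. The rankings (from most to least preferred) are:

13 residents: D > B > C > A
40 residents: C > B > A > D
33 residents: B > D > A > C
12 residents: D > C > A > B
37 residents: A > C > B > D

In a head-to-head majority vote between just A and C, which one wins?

Voters preferring A to C: 70; preferring C to A: 65.
A wins the head-to-head.

A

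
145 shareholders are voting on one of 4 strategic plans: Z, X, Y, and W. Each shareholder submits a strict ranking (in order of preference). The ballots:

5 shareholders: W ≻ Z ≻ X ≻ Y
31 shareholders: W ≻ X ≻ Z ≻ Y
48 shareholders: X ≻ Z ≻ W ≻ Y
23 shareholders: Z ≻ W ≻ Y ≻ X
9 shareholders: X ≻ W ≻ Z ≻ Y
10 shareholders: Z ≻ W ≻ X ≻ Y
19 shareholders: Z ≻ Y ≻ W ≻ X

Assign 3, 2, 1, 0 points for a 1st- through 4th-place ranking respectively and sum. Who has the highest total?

Z: 5·2 + 31·1 + 48·2 + 23·3 + 9·1 + 10·3 + 19·3 = 302
X: 5·1 + 31·2 + 48·3 + 23·0 + 9·3 + 10·1 + 19·0 = 248
Y: 5·0 + 31·0 + 48·0 + 23·1 + 9·0 + 10·0 + 19·2 = 61
W: 5·3 + 31·3 + 48·1 + 23·2 + 9·2 + 10·2 + 19·1 = 259
Z has the highest Borda score (302).

Z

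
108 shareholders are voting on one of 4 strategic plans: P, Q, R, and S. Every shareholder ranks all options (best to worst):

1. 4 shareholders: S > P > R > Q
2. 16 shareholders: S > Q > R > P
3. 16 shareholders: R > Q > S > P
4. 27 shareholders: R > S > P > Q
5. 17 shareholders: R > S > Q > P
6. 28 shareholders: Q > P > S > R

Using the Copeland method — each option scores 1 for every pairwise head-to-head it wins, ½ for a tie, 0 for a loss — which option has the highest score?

P: loses to Q, R, and S → score 0.
Q: beats P; loses to R and S → score 1.
R: beats P, Q, and S → score 3.
S: beats P and Q; loses to R → score 2.
R has the best pairwise record.

R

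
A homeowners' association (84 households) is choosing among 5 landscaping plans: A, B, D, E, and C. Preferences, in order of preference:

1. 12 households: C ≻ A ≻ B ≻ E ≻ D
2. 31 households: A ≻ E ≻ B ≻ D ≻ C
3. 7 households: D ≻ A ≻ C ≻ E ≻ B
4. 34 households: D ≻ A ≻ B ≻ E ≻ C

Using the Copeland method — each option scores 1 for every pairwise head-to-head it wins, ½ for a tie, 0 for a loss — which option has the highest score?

A

A: beats B, D, E, and C → score 4.
B: beats D, E, and C; loses to A → score 3.
D: beats C; loses to A, B, and E → score 1.
E: beats D and C; loses to A and B → score 2.
C: loses to A, B, D, and E → score 0.
A has the best pairwise record.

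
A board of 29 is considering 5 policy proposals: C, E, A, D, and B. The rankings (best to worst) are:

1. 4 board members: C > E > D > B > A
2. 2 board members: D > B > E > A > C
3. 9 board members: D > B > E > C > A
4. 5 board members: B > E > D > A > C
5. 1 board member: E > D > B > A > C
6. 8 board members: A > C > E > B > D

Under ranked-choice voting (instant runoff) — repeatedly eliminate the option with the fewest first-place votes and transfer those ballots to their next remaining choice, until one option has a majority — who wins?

D

Round 1: C 4, E 1, A 8, D 11, B 5. Eliminate E.
Round 2: C 4, A 8, D 12, B 5. Eliminate C.
Round 3: A 8, D 16, B 5. D has a majority.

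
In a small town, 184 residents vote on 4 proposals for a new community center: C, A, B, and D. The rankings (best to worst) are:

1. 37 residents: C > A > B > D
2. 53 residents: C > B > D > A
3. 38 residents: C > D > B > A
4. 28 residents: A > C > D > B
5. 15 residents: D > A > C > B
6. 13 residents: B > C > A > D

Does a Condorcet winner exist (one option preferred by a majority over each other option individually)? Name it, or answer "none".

C

C vs A: 141–43 for C.
C vs B: 171–13 for C.
C vs D: 169–15 for C.
C beats every other option head-to-head.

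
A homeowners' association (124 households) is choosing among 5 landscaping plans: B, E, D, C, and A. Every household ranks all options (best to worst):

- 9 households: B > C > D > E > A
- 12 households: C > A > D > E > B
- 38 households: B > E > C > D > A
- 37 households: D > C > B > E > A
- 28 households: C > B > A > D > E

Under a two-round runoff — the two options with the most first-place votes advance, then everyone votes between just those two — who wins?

Round 1 first-place votes: B 47, E 0, D 37, C 40, A 0.
B and C advance.
Runoff: B is preferred to C by 47 voters; C by 77.
C wins the runoff.

C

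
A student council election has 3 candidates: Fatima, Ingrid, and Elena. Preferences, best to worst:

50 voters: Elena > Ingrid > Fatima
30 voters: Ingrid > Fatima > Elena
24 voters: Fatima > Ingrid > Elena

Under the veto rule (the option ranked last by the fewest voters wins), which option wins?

Ingrid

Last-place votes: Fatima 50, Ingrid 0, Elena 54.
Ingrid is ranked last by the fewest voters, so Ingrid wins.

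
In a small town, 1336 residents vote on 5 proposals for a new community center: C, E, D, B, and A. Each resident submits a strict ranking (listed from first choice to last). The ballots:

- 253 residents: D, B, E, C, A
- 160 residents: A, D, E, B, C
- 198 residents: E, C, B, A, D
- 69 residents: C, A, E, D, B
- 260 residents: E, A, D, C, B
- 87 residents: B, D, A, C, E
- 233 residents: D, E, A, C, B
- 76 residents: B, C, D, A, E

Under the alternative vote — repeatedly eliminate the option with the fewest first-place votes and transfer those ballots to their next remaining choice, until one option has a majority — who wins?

D

Round 1: C 69, E 458, D 486, B 163, A 160. Eliminate C.
Round 2: E 458, D 486, B 163, A 229. Eliminate B.
Round 3: E 458, D 649, A 229. Eliminate A.
Round 4: E 527, D 809. D has a majority.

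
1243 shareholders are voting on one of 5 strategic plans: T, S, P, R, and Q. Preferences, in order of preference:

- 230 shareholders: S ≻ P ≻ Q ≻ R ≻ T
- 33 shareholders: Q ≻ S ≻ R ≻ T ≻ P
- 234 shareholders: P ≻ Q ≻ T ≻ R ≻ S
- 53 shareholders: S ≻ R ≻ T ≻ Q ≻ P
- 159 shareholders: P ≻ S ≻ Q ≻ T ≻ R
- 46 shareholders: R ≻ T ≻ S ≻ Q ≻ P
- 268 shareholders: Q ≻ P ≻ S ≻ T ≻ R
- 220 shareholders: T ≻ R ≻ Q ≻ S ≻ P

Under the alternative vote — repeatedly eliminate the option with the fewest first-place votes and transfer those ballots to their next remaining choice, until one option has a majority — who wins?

P

Round 1: T 220, S 283, P 393, R 46, Q 301. Eliminate R.
Round 2: T 266, S 283, P 393, Q 301. Eliminate T.
Round 3: S 329, P 393, Q 521. Eliminate S.
Round 4: P 623, Q 620. P has a majority.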